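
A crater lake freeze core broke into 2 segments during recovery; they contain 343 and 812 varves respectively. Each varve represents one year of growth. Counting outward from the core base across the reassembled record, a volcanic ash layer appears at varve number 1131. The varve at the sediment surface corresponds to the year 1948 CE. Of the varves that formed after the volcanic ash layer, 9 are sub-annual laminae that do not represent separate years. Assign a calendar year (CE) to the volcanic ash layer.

1933 CE

Total varves = 343 + 812 = 1155.
Between varve 1131 and the sediment surface there are 1155 − 1131 = 24 varves.
24 − 9 false = 15 true varves after the volcanic ash layer.
Counting back 15 years from 1948 CE places the volcanic ash layer in 1948 − 15 = 1933 CE.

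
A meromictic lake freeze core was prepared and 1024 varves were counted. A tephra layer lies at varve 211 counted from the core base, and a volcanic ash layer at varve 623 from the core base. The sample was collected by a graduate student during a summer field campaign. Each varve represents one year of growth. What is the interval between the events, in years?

412 years

Separation: 623 − 211 = 412 varves.
That is 412 years at one varve per year.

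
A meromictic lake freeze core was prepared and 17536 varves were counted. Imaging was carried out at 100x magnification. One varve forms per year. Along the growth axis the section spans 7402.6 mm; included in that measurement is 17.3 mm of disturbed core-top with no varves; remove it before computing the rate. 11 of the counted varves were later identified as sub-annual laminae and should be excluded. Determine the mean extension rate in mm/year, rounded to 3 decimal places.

0.421 mm/year

Adjusted count: 17536 − 11 = 17525 varves.
Net length = 7402.6 − 17.3 = 7385.3 mm.
7385.3 mm over 17525 years gives 7385.3 / 17525 ≈ 0.421 mm/year.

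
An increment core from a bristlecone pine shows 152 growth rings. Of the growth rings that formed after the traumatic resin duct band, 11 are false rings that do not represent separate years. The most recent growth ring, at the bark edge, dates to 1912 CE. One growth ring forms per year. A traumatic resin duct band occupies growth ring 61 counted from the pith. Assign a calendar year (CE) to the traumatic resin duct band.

1832 CE

The traumatic resin duct band sits at growth ring 61 from the pith, so 152 − 61 = 91 growth rings formed after it.
91 − 11 false = 80 true growth rings after the traumatic resin duct band.
1912 − 80 = 1832 CE.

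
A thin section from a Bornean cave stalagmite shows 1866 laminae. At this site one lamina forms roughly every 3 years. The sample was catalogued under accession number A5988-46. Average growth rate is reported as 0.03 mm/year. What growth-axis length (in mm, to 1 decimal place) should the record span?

167.9 mm

1866 laminae at 3 years each span 1866 × 3 = 5598 years.
5598 years at 0.03 mm/year gives 0.03 × 5598 = 167.9 mm.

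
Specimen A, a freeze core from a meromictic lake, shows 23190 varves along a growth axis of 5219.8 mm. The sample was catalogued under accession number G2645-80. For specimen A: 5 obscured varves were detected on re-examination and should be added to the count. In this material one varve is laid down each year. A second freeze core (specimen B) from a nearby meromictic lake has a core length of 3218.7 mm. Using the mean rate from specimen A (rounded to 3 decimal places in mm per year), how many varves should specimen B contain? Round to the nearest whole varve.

14305 varves

Specimen A: true varve count = 23190 + 5 = 23195.
A: 5219.8 mm over 23195 years gives 5219.8 / 23195 ≈ 0.225 mm/year.
Specimen B: 3218.7 mm / 0.225 mm per year = 14305.33 years ≈ 14305 varves.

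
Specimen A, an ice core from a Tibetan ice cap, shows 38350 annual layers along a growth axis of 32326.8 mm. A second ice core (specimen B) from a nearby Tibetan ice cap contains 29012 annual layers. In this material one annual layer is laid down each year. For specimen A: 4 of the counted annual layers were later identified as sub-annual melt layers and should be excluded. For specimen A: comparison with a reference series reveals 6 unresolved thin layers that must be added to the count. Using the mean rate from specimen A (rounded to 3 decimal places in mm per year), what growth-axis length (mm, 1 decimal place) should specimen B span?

24457.1 mm

Specimen A: correcting the raw count gives 38350 − 4 + 6 = 38352 true annual layers.
A: Mean rate = 32326.8 mm / 38352 years ≈ 0.843 mm/yr.
Length of B = 0.843 × 29012 = 24457.1 mm.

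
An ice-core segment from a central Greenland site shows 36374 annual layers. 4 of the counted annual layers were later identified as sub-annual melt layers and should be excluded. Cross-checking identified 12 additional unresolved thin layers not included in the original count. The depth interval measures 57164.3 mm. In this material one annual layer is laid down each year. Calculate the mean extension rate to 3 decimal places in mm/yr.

1.571 mm/yr

Adjusted count: 36374 − 4 + 12 = 36382 annual layers.
57164.3 mm over 36382 years gives 57164.3 / 36382 ≈ 1.571 mm/yr.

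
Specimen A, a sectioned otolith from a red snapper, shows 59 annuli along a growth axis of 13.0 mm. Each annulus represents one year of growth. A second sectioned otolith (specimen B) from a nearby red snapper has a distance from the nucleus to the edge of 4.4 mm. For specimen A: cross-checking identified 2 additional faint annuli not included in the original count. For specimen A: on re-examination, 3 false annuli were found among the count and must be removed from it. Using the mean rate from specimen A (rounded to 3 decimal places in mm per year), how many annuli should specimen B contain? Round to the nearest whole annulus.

Specimen A: adjusted count: 59 − 3 + 2 = 58 annuli.
A: Mean rate = 13.0 mm / 58 years ≈ 0.224 mm per year.
For B, 4.4 / 0.224 = 19.64 years ≈ 20 annuli.

20 annuli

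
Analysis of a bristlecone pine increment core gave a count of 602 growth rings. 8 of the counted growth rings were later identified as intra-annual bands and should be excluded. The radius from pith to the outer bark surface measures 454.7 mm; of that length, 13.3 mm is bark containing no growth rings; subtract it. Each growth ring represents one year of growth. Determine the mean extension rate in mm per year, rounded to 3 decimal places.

True growth ring count = 602 − 8 = 594.
Net length = 454.7 − 13.3 = 441.4 mm.
441.4 mm over 594 years gives 441.4 / 594 ≈ 0.743 mm per year.

0.743 mm per year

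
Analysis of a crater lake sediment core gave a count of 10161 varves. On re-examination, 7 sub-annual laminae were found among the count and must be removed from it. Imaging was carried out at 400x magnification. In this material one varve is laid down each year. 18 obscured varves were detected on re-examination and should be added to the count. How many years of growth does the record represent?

Correcting the raw count gives 10161 − 7 + 18 = 10172 true varves.
One varve per year makes the duration 10172 years.

10172 years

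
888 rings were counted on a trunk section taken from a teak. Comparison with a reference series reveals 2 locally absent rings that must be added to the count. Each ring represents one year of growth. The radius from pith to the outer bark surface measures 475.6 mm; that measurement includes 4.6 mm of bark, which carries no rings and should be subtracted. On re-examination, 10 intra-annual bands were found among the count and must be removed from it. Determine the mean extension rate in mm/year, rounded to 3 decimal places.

0.535 mm/year

Adjusted count: 888 − 10 + 2 = 880 rings.
The growth record spans 475.6 − 4.6 = 471.0 mm.
471.0 mm over 880 years gives 471.0 / 880 ≈ 0.535 mm/year.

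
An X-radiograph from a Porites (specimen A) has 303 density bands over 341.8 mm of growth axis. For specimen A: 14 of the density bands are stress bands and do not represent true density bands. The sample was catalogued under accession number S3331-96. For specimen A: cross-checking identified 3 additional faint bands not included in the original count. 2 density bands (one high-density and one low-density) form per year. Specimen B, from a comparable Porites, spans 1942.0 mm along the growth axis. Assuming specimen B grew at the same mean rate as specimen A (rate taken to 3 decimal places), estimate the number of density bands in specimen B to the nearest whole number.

1659 density bands

Specimen A: correcting the raw count gives 303 − 14 + 3 = 292 true density bands.
Specimen A: 292 density bands at 2 per year is 292 / 2 = 146 years.
A: 341.8 mm over 146 years gives 341.8 / 146 ≈ 2.341 mm/yr.
For B, 1942.0 / 2.341 = 829.56 years; at 2 density bands per year that is 829.56 × 2 ≈ 1659 density bands.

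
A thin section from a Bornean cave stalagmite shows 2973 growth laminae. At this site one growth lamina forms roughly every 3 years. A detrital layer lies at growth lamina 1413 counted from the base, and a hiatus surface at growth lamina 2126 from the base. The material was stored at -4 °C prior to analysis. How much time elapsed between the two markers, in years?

2139 years

2126 − 1413 = 713 growth laminae lie between the two events.
At 3 years per growth lamina, 713 × 3 = 2139 years.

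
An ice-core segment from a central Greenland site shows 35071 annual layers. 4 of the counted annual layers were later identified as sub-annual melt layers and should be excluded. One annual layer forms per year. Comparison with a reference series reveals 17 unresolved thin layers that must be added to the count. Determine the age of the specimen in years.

35084 years

Correcting the raw count gives 35071 − 4 + 17 = 35084 true annual layers.
With a one-to-one annual layer periodicity this is 35084 years.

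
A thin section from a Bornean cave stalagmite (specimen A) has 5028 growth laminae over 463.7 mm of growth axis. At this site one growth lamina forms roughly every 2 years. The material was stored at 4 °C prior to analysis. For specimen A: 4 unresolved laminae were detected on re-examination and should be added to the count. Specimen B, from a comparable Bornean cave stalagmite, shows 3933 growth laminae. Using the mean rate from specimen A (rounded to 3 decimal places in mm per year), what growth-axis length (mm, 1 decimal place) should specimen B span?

361.8 mm

Specimen A: true growth lamina count = 5028 + 4 = 5032.
Specimen A: at 2 years per growth lamina, 5032 × 2 = 10064 years.
A: Mean rate = 463.7 mm / 10064 years ≈ 0.046 mm/yr.
Specimen B: 3933 growth laminae at 2 years each span 3933 × 2 = 7866 years. For B, 0.046 mm/year × 7866 years = 361.8 mm.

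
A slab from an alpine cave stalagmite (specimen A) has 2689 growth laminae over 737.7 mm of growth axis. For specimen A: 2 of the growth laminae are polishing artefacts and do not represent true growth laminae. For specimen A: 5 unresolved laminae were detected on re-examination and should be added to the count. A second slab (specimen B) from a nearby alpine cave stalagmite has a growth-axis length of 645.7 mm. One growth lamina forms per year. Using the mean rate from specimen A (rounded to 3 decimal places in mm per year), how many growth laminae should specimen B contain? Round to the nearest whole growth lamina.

2357 growth laminae

Specimen A: correcting the raw count gives 2689 − 2 + 5 = 2692 true growth laminae.
A: 737.7 mm over 2692 years gives 737.7 / 2692 ≈ 0.274 mm/yr.
Specimen B: 645.7 mm / 0.274 mm per year = 2356.57 years ≈ 2357 growth laminae.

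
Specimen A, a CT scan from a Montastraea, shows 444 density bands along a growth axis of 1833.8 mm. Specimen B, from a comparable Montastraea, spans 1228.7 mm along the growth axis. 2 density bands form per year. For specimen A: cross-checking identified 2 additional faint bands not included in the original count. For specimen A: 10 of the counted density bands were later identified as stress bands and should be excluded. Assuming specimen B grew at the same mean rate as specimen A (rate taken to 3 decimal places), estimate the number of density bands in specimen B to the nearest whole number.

Specimen A: after corrections the count is 444 − 10 + 2 = 436 density bands.
Specimen A: with 2 density bands per year, 436 / 2 = 218 years.
A: Mean rate = 1833.8 mm / 218 years ≈ 8.412 mm/year.
For B, 1228.7 / 8.412 = 146.07 years; at 2 density bands per year that is 146.07 × 2 ≈ 292 density bands.

292 density bands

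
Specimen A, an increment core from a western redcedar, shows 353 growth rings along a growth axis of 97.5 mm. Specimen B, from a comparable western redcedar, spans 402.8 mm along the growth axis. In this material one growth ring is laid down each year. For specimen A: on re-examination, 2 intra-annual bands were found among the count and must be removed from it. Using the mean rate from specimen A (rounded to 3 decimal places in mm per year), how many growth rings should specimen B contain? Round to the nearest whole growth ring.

Specimen A: after corrections the count is 353 − 2 = 351 growth rings.
A: Extension rate ≈ 97.5 / 351 = 0.278 mm/year.
For B, 402.8 / 0.278 = 1448.92 years ≈ 1449 growth rings.

1449 growth rings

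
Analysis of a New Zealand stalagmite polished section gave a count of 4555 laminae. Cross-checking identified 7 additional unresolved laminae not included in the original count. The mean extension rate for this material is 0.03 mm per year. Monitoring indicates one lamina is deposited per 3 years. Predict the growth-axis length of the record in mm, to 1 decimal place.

After corrections the count is 4555 + 7 = 4562 laminae.
4562 laminae at 3 years each span 4562 × 3 = 13686 years.
13686 years at 0.03 mm/year gives 0.03 × 13686 = 410.6 mm.

410.6 mm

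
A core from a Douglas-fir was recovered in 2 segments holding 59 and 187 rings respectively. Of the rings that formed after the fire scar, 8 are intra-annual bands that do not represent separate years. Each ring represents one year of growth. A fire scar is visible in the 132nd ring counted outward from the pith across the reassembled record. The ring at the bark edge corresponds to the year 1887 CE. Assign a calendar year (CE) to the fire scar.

Total rings = 59 + 187 = 246.
246 − 132 = 114 rings lie beyond the fire scar toward the bark edge.
Excluding 8 false rings: 114 − 8 = 106.
The ring at the bark edge is 1887 CE, so the fire scar dates to 1887 − 106 = 1781 CE.

1781 CE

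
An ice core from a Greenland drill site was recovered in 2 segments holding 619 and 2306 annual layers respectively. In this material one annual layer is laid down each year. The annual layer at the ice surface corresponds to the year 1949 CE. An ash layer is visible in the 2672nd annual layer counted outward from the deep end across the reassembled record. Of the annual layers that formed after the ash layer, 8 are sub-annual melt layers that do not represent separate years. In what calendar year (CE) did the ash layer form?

Total annual layers = 619 + 2306 = 2925.
2925 − 2672 = 253 annual layers lie beyond the ash layer toward the ice surface.
Removing the 8 false annual layers leaves 253 − 8 = 245 true annual layers beyond the ash layer.
The annual layer at the ice surface is 1949 CE, so the ash layer dates to 1949 − 245 = 1704 CE.

1704 CE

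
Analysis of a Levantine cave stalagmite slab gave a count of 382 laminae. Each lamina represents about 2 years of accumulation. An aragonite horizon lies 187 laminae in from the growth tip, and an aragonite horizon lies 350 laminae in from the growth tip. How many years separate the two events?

326 years

350 − 187 = 163 laminae lie between the two events.
Multiplying by 2 years per lamina: 163 × 2 = 326 years.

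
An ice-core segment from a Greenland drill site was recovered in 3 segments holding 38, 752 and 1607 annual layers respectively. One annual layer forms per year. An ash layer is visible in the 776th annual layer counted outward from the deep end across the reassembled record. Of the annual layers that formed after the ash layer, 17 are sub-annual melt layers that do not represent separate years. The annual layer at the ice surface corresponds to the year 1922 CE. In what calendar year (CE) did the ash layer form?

Total annual layers = 38 + 752 + 1607 = 2397.
Between annual layer 776 and the ice surface there are 2397 − 776 = 1621 annual layers.
1621 − 17 false = 1604 true annual layers after the ash layer.
Counting back 1604 years from 1922 CE places the ash layer in 1922 − 1604 = 318 CE.

318 CE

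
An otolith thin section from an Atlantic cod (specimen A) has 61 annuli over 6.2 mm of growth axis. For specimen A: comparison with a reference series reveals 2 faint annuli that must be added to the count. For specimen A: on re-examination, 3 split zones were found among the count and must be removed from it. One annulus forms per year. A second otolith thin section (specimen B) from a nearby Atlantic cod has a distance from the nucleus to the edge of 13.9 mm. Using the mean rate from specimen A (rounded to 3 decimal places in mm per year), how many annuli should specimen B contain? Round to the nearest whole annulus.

Specimen A: after corrections the count is 61 − 3 + 2 = 60 annuli.
A: 6.2 mm over 60 years gives 6.2 / 60 ≈ 0.103 mm/yr.
Specimen B: 13.9 mm / 0.103 mm per year = 134.95 years ≈ 135 annuli.

135 annuli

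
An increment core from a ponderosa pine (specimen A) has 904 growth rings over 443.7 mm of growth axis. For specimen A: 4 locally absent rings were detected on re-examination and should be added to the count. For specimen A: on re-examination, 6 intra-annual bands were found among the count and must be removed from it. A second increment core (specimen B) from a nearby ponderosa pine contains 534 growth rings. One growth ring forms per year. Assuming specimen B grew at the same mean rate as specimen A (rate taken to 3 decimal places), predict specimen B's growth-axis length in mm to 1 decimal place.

262.7 mm

Specimen A: after corrections the count is 904 − 6 + 4 = 902 growth rings.
A: Extension rate ≈ 443.7 / 902 = 0.492 mm/year.
For B, 0.492 mm/year × 534 years = 262.7 mm.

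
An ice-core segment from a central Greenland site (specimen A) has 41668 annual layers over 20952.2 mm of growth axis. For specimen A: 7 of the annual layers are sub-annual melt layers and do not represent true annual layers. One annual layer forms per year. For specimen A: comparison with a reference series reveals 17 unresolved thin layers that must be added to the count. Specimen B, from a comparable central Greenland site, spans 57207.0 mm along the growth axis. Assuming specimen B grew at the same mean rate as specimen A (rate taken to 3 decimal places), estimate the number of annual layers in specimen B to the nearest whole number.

Specimen A: after corrections the count is 41668 − 7 + 17 = 41678 annual layers.
A: Extension rate ≈ 20952.2 / 41678 = 0.503 mm/yr.
B spans 57207.0 / 0.503 = 113731.61 years ≈ 113732 annual layers.

113732 annual layers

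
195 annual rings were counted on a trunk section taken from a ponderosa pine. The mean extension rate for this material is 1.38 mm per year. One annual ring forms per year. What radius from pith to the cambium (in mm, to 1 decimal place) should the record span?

269.1 mm

195 years of growth are recorded.
Length ≈ 1.38 × 195 = 269.1 mm.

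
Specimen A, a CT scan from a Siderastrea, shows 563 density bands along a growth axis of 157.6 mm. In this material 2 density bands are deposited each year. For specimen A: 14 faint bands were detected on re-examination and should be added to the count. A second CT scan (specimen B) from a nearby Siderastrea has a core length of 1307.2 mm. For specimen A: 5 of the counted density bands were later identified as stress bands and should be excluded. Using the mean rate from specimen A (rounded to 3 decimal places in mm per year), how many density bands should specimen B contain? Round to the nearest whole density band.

4745 density bands

Specimen A: after corrections the count is 563 − 5 + 14 = 572 density bands.
Specimen A: dividing by 2 density bands per year: 572 / 2 = 286 years.
A: Mean rate = 157.6 mm / 286 years ≈ 0.551 mm/year.
B spans 1307.2 / 0.551 = 2372.41 years; at 2 density bands per year that is 2372.41 × 2 ≈ 4745 density bands.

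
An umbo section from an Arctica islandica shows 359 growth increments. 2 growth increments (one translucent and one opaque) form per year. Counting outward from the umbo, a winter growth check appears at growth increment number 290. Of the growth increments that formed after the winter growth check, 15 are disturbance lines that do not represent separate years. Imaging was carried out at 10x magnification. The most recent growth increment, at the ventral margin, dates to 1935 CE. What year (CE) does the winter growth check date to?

Between growth increment 290 and the ventral margin there are 359 − 290 = 69 growth increments.
Removing the 15 false growth increments leaves 69 − 15 = 54 true growth increments beyond the winter growth check.
Dividing by 2 growth increments per year: 54 / 2 = 27 years.
Counting back 27 years from 1935 CE places the winter growth check in 1935 − 27 = 1908 CE.

1908 CE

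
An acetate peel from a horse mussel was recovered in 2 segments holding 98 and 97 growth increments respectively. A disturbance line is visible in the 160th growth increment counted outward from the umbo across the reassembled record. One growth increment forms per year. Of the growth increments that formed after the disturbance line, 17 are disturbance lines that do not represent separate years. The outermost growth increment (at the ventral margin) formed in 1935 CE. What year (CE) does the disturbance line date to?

Total growth increments = 98 + 97 = 195.
195 − 160 = 35 growth increments lie beyond the disturbance line toward the ventral margin.
Removing the 17 false growth increments leaves 35 − 17 = 18 true growth increments beyond the disturbance line.
The growth increment at the ventral margin is 1935 CE, so the disturbance line dates to 1935 − 18 = 1917 CE.

1917 CE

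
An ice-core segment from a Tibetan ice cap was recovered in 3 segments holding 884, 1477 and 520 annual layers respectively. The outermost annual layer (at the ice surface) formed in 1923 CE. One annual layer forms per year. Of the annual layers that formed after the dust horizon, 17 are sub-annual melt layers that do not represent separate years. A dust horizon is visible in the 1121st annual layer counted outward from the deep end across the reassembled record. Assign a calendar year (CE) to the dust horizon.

Total annual layers = 884 + 1477 + 520 = 2881.
2881 − 1121 = 1760 annual layers lie beyond the dust horizon toward the ice surface.
1760 − 17 false = 1743 true annual layers after the dust horizon.
1923 − 1743 = 180 CE.

180 CE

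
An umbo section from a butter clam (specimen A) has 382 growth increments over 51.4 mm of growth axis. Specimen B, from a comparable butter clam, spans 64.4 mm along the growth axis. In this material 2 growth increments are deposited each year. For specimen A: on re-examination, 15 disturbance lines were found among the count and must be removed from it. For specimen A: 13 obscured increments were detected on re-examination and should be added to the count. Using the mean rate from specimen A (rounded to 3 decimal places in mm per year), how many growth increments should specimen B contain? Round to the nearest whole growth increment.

475 growth increments

Specimen A: correcting the raw count gives 382 − 15 + 13 = 380 true growth increments.
Specimen A: 380 growth increments at 2 per year is 380 / 2 = 190 years.
A: Extension rate ≈ 51.4 / 190 = 0.271 mm/year.
Specimen B: 64.4 mm / 0.271 mm per year = 237.64 years; at 2 growth increments per year that is 237.64 × 2 ≈ 475 growth increments.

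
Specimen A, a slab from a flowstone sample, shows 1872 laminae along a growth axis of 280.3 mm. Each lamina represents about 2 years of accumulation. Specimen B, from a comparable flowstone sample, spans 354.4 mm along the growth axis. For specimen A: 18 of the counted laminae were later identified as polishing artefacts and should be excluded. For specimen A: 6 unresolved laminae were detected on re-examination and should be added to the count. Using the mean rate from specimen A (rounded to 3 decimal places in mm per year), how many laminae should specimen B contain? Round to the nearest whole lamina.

2363 laminae

Specimen A: after corrections the count is 1872 − 18 + 6 = 1860 laminae.
Specimen A: 1860 laminae at 2 years each span 1860 × 2 = 3720 years.
A: Extension rate ≈ 280.3 / 3720 = 0.075 mm per year.
Specimen B: 354.4 mm / 0.075 mm per year = 4725.33 years; at 2 years per lamina that is 4725.33 / 2 ≈ 2363 laminae.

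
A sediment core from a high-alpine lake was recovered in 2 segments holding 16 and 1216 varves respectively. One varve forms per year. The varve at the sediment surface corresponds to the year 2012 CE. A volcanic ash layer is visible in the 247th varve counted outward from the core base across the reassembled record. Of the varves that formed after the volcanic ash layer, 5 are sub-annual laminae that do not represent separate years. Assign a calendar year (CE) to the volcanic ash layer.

1032 CE

Total varves = 16 + 1216 = 1232.
The volcanic ash layer sits at varve 247 from the core base, so 1232 − 247 = 985 varves formed after it.
Removing the 5 false varves leaves 985 − 5 = 980 true varves beyond the volcanic ash layer.
The varve at the sediment surface is 2012 CE, so the volcanic ash layer dates to 2012 − 980 = 1032 CE.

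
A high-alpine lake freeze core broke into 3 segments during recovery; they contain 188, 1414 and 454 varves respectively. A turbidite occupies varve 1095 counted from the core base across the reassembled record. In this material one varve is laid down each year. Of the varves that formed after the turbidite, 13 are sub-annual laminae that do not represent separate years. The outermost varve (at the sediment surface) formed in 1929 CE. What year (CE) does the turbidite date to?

981 CE

Total varves = 188 + 1414 + 454 = 2056.
2056 − 1095 = 961 varves lie beyond the turbidite toward the sediment surface.
Removing the 13 false varves leaves 961 − 13 = 948 true varves beyond the turbidite.
Counting back 948 years from 1929 CE places the turbidite in 1929 − 948 = 981 CE.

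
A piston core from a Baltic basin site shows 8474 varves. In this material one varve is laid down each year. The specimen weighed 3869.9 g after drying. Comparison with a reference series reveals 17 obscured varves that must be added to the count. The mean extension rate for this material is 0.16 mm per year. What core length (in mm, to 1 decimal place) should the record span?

Correcting the raw count gives 8474 + 17 = 8491 true varves.
8491 years at 0.16 mm/year gives 0.16 × 8491 = 1358.6 mm.

1358.6 mm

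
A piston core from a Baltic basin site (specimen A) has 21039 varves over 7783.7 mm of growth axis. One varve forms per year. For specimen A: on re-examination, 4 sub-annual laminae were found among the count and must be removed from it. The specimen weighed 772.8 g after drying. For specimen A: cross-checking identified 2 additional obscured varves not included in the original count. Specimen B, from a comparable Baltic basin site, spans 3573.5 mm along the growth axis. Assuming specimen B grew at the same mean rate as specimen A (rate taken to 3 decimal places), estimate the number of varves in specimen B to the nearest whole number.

Specimen A: true varve count = 21039 − 4 + 2 = 21037.
A: 7783.7 mm over 21037 years gives 7783.7 / 21037 ≈ 0.370 mm per year.
For B, 3573.5 / 0.370 = 9658.11 years ≈ 9658 varves.

9658 varves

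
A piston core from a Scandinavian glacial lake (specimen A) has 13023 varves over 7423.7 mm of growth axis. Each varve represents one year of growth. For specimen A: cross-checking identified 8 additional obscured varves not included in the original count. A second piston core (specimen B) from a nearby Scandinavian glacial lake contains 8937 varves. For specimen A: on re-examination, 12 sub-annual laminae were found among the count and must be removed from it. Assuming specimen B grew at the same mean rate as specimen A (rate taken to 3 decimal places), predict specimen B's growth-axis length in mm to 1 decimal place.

5094.1 mm

Specimen A: correcting the raw count gives 13023 − 12 + 8 = 13019 true varves.
A: Mean rate = 7423.7 mm / 13019 years ≈ 0.570 mm/yr.
Length of B = 0.570 × 8937 = 5094.1 mm.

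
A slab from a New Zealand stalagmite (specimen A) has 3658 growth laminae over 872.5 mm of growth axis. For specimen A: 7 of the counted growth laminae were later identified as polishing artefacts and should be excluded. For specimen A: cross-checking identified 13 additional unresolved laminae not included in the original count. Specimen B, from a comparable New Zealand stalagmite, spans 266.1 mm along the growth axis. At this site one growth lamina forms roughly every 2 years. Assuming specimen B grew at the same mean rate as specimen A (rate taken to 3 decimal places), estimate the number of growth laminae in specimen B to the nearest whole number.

1118 growth laminae

Specimen A: correcting the raw count gives 3658 − 7 + 13 = 3664 true growth laminae.
Specimen A: 3664 growth laminae at 2 years each span 3664 × 2 = 7328 years.
A: Extension rate ≈ 872.5 / 7328 = 0.119 mm per year.
B spans 266.1 / 0.119 = 2236.13 years; at 2 years per growth lamina that is 2236.13 / 2 ≈ 1118 growth laminae.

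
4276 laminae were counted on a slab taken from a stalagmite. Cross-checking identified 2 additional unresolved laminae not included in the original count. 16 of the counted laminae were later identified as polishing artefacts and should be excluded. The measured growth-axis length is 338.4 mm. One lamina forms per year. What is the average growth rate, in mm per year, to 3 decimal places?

After corrections the count is 4276 − 16 + 2 = 4262 laminae.
Mean rate = 338.4 mm / 4262 years ≈ 0.079 mm per year.

0.079 mm per year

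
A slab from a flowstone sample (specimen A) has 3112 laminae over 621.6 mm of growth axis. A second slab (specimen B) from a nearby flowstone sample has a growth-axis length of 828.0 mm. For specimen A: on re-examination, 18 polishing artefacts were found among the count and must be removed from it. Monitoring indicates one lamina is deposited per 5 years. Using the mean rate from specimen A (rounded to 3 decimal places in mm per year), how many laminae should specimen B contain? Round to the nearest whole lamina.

Specimen A: correcting the raw count gives 3112 − 18 = 3094 true laminae.
Specimen A: multiplying by 5 years per lamina: 3094 × 5 = 15470 years.
A: Extension rate ≈ 621.6 / 15470 = 0.040 mm per year.
For B, 828.0 / 0.040 = 20700.00 years; at 5 years per lamina that is 20700.00 / 5 ≈ 4140 laminae.

4140 laminae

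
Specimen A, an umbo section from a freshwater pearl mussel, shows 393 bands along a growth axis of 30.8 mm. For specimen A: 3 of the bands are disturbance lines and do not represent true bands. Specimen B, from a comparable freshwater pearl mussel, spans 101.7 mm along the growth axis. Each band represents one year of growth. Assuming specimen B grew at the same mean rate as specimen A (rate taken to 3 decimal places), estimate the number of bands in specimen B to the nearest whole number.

Specimen A: after corrections the count is 393 − 3 = 390 bands.
A: 30.8 mm over 390 years gives 30.8 / 390 ≈ 0.079 mm per year.
B spans 101.7 / 0.079 = 1287.34 years ≈ 1287 bands.

1287 bands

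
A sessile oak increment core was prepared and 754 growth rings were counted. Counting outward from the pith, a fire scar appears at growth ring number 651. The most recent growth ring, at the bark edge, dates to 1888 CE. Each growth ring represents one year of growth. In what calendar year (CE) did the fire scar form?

1785 CE

754 − 651 = 103 growth rings lie beyond the fire scar toward the bark edge.
Counting back 103 years from 1888 CE places the fire scar in 1888 − 103 = 1785 CE.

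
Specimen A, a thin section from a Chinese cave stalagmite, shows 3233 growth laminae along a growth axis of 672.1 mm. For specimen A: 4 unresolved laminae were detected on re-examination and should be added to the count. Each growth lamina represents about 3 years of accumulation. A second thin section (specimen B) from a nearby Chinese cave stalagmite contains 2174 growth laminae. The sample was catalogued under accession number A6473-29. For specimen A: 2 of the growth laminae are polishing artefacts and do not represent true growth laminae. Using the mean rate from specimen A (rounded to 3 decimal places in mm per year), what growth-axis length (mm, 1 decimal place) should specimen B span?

Specimen A: correcting the raw count gives 3233 − 2 + 4 = 3235 true growth laminae.
Specimen A: at 3 years per growth lamina, 3235 × 3 = 9705 years.
A: Extension rate ≈ 672.1 / 9705 = 0.069 mm/year.
Specimen B: 2174 growth laminae at 3 years each span 2174 × 3 = 6522 years. B's length ≈ 0.069 × 6522 = 450.0 mm.

450.0 mm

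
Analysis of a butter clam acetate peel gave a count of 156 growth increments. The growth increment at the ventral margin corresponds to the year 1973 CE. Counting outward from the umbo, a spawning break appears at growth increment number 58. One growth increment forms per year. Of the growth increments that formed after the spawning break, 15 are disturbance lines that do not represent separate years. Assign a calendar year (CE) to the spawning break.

1890 CE

156 − 58 = 98 growth increments lie beyond the spawning break toward the ventral margin.
Removing the 15 false growth increments leaves 98 − 15 = 83 true growth increments beyond the spawning break.
1973 − 83 = 1890 CE.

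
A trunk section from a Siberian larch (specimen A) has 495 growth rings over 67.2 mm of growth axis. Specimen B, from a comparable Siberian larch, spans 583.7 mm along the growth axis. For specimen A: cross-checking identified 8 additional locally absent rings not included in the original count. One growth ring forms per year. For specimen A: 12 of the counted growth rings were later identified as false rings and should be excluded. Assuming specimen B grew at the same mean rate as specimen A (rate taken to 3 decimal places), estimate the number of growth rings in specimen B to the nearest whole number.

Specimen A: after corrections the count is 495 − 12 + 8 = 491 growth rings.
A: Extension rate ≈ 67.2 / 491 = 0.137 mm per year.
For B, 583.7 / 0.137 = 4260.58 years ≈ 4261 growth rings.

4261 growth rings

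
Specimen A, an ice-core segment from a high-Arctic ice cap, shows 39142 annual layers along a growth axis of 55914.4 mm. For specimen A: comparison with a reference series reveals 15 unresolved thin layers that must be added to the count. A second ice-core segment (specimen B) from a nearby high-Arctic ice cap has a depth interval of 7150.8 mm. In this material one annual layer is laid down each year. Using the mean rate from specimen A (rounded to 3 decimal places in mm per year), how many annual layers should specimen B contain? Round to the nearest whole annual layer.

5008 annual layers

Specimen A: adjusted count: 39142 + 15 = 39157 annual layers.
A: Mean rate = 55914.4 mm / 39157 years ≈ 1.428 mm per year.
Specimen B: 7150.8 mm / 1.428 mm per year = 5007.56 years ≈ 5008 annual layers.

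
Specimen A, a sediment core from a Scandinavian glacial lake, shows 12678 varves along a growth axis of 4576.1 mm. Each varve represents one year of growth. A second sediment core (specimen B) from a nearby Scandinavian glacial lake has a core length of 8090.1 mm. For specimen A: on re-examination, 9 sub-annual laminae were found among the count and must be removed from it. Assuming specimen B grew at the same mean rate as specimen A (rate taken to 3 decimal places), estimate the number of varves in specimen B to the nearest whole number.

Specimen A: adjusted count: 12678 − 9 = 12669 varves.
A: Extension rate ≈ 4576.1 / 12669 = 0.361 mm/year.
For B, 8090.1 / 0.361 = 22410.25 years ≈ 22410 varves.

22410 varves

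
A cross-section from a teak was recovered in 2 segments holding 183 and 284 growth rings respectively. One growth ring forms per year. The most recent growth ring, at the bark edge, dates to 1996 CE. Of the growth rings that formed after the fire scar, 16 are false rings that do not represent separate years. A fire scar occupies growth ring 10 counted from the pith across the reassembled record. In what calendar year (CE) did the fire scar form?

1555 CE

Total growth rings = 183 + 284 = 467.
The fire scar sits at growth ring 10 from the pith, so 467 − 10 = 457 growth rings formed after it.
457 − 16 false = 441 true growth rings after the fire scar.
Counting back 441 years from 1996 CE places the fire scar in 1996 − 441 = 1555 CE.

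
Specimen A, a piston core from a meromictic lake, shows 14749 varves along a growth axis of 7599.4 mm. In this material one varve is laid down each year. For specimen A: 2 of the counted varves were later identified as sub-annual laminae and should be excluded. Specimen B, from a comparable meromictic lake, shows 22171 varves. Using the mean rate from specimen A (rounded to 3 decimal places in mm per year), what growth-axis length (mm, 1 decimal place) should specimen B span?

Specimen A: adjusted count: 14749 − 2 = 14747 varves.
A: 7599.4 mm over 14747 years gives 7599.4 / 14747 ≈ 0.515 mm per year.
Length of B = 0.515 × 22171 = 11418.1 mm.

11418.1 mm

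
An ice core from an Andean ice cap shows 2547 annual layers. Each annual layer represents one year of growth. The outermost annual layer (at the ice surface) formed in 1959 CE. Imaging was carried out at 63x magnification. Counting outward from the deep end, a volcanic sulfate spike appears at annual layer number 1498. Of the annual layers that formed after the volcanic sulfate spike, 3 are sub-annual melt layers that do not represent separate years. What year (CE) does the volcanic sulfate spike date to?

913 CE

2547 − 1498 = 1049 annual layers lie beyond the volcanic sulfate spike toward the ice surface.
Excluding 3 false annual layers: 1049 − 3 = 1046.
1959 − 1046 = 913 CE.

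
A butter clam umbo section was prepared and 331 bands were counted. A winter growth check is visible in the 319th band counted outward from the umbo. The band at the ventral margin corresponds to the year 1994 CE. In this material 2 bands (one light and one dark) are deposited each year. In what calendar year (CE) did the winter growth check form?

1988 CE

Between band 319 and the ventral margin there are 331 − 319 = 12 bands.
With 2 bands per year, 12 / 2 = 6 years.
1994 − 6 = 1988 CE.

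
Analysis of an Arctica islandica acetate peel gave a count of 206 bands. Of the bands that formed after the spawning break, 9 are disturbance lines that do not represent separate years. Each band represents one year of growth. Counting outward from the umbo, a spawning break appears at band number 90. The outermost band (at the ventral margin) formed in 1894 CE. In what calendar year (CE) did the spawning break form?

1787 CE

The spawning break sits at band 90 from the umbo, so 206 − 90 = 116 bands formed after it.
Removing the 9 false bands leaves 116 − 9 = 107 true bands beyond the spawning break.
1894 − 107 = 1787 CE.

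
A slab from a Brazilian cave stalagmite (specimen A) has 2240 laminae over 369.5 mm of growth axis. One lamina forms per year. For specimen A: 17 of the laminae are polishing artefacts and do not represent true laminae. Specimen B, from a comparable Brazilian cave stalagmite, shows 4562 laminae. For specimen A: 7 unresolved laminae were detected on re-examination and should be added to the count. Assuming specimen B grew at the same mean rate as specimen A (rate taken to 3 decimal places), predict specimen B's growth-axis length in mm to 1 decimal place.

Specimen A: true lamina count = 2240 − 17 + 7 = 2230.
A: 369.5 mm over 2230 years gives 369.5 / 2230 ≈ 0.166 mm/yr.
B's length ≈ 0.166 × 4562 = 757.3 mm.

757.3 mm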